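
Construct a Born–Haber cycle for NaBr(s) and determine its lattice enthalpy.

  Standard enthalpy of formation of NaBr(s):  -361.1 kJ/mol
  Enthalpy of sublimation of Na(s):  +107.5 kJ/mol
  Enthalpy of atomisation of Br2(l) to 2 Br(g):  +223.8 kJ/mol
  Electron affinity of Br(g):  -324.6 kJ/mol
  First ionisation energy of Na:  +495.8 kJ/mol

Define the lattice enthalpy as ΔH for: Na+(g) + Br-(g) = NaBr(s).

U = -751.7 kJ/mol

ΔHf° = 1·ΔHsub + 1·(ΣIE) + 1/2·D(Br2) + 1·EA + U
-361.1 = 1·(+107.5) + 1·(+495.8) + 1/2·(+223.8) + 1·(-324.6) + U
U = -361.1 − (+390.6) = -751.7 kJ/mol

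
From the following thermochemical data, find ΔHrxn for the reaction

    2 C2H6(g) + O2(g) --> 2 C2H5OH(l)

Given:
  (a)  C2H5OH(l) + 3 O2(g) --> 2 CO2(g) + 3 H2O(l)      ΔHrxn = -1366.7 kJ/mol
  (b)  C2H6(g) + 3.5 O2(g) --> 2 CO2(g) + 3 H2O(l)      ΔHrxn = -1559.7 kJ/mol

ΔHrxn = -386.0 kJ/mol

(a) reversed and × 2: (-2)·(-1366.7) = +2733.4 kJ/mol
(b) × 2: (2)·(-1559.7) = -3119.4 kJ/mol
By Hess's law, ΔHrxn = (+2733.4) + (-3119.4) = -386.0 kJ/mol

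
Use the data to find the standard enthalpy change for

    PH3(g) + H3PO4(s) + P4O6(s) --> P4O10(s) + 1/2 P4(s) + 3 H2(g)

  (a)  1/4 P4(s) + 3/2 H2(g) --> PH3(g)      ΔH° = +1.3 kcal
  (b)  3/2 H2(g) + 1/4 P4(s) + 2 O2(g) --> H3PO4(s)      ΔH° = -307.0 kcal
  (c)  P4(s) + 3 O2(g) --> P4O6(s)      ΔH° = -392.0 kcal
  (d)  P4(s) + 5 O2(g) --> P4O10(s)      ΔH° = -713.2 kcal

ΔH° = -15.5 kcal

(a) reversed: -1.3 kcal
(b) reversed: +307.0 kcal
(c) reversed: +392.0 kcal
(d) as written: -713.2 kcal
Summing the manipulated equations, ΔH° = (-1.3) + (+307.0) + (+392.0) + (-713.2) = -15.5 kcal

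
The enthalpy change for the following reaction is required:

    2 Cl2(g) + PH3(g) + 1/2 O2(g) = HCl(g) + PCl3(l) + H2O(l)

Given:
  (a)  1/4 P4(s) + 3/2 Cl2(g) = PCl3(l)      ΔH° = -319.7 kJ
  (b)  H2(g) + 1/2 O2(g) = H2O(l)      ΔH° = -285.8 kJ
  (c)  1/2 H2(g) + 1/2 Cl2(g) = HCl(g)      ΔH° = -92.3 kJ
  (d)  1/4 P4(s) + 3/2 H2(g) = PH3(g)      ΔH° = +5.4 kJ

(a) as written: -319.7 kJ
(b) as written: -285.8 kJ
(c) as written: -92.3 kJ
(d) reversed: -5.4 kJ
ΔH° = (-319.7) + (-285.8) + (-92.3) + (-5.4) = -703.2 kJ

ΔH° = -703.2 kJ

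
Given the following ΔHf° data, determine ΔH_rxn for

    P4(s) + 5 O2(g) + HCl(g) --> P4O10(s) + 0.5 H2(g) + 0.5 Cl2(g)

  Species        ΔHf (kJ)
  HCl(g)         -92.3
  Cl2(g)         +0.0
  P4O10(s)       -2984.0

ΔH_rxn = -2891.7 kJ

Products: 1·(-2984.0) + 1/2·(+0.0) + 1/2·(+0.0) = -2984.0
Reactants: 1·(+0.0) + 5·(+0.0) + 1·(-92.3) = -92.3
ΔH_rxn = (-2984.0) − (-92.3) = -2891.7 kJ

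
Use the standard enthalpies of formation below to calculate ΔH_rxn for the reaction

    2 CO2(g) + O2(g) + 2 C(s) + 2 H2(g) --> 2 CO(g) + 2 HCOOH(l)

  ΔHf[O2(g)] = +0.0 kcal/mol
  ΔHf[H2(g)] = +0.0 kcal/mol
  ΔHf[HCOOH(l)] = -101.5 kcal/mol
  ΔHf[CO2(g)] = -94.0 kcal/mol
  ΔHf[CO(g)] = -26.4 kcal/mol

ΔH_rxn = -67.8 kcal/mol

ΔH°rxn = Σ nΔHf°(products) − Σ nΔHf°(reactants).
Products: 2·(-26.4) + 2·(-101.5) = -255.8
Reactants: 2·(-94.0) + 1·(+0.0) + 2·(+0.0) + 2·(+0.0) = -188.0
ΔH_rxn = (-255.8) − (-188.0) = -67.8 kcal/mol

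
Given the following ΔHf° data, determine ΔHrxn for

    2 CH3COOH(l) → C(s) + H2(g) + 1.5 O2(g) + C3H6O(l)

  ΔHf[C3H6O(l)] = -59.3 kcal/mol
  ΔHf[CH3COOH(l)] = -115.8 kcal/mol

ΔHrxn = 172.3 kcal/mol

ΔH°rxn = Σ nΔHf°(products) − Σ nΔHf°(reactants).
Products: 1·(+0.0) + 1·(+0.0) + 3/2·(+0.0) + 1·(-59.3) = -59.3
Reactants: 2·(-115.8) = -231.6
ΔHrxn = (-59.3) − (-231.6) = 172.3 kcal/mol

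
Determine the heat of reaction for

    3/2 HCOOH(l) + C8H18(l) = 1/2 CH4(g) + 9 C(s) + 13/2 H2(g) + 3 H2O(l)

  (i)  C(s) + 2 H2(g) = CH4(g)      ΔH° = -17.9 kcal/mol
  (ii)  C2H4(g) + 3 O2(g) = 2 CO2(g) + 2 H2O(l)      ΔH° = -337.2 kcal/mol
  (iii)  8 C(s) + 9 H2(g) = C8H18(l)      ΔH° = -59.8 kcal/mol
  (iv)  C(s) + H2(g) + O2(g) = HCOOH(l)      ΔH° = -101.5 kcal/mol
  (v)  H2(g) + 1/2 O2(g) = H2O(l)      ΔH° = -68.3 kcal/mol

(i) × 1/2: (1/2)·(-17.9) = -8.95 kcal/mol
(ii): not needed.
(iii) reversed: +59.8 kcal/mol
(iv) reversed and × 3/2: (-3/2)·(-101.5) = +152.25 kcal/mol
(v) × 3: (3)·(-68.3) = -204.9 kcal/mol
ΔH° = (-8.95) + (+59.8) + (+152.25) + (-204.9) = -1.8 kcal/mol

ΔH° = -1.8 kcal/mol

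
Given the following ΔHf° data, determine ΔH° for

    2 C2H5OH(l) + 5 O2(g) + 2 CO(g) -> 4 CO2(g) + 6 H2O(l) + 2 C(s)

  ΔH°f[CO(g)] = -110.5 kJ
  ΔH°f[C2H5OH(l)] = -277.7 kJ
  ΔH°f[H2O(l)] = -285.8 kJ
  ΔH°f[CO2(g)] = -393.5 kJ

Products: 4·(-393.5) + 6·(-285.8) + 2·(+0.0) = -3288.8
Reactants: 2·(-277.7) + 5·(+0.0) + 2·(-110.5) = -776.4
ΔH° = (-3288.8) − (-776.4) = -2512.4 kJ

ΔH° = -2512.4 kJ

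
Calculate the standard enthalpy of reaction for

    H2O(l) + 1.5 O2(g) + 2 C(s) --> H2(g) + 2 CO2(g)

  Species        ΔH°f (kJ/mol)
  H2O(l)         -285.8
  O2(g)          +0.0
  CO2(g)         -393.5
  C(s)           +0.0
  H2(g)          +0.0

Products: 1·(+0.0) + 2·(-393.5) = -787.0
Reactants: 1·(-285.8) + 3/2·(+0.0) + 2·(+0.0) = -285.8
ΔHrxn = (-787.0) − (-285.8) = -501.2 kJ/mol

ΔHrxn = -501.2 kJ/mol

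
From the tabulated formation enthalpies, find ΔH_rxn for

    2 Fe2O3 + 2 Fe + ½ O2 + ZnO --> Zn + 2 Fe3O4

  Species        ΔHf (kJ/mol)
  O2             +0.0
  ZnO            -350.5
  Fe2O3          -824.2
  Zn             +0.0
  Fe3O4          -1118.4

ΔH_rxn = -237.9 kJ/mol

ΔH°rxn = Σ nΔHf°(products) − Σ nΔHf°(reactants).
Products: 1·(+0.0) + 2·(-1118.4) = -2236.8
Reactants: 2·(-824.2) + 2·(+0.0) + 1/2·(+0.0) + 1·(-350.5) = -1998.9
ΔH_rxn = (-2236.8) − (-1998.9) = -237.9 kJ/mol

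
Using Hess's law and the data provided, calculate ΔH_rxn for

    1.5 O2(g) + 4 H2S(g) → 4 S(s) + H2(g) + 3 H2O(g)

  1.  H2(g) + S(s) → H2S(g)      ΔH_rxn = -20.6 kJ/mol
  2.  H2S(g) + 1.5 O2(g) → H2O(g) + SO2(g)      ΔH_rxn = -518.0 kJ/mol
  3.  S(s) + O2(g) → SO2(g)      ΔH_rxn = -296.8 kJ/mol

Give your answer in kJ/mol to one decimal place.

eq. 1 reversed (H2(g) must end up as a product): +20.6 kJ/mol
eq. 2 × 3 (scale by 3 for the 3 H2O(g)): (3)·(-518.0) = -1554.0 kJ/mol
eq. 3 reversed and × 3: (-3)·(-296.8) = +890.4 kJ/mol
Since enthalpy is a state function, ΔH_rxn = (+20.6) + (-1554.0) + (+890.4) = -643.0 kJ/mol

ΔH_rxn = -643.0 kJ/mol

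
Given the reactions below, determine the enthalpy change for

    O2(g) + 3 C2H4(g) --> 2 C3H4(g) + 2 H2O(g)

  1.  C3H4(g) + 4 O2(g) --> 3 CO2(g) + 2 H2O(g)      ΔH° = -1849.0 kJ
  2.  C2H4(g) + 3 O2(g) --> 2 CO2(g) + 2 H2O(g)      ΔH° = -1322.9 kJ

ΔH° = -270.7 kJ

eq. 1 reversed and × 2 (reverse to put C3H4(g) on the product side; scale by 2 for the 2 C3H4(g)): (-2)·(-1849.0) = +3698.0 kJ
eq. 2 × 3 (×3 to match 3 C2H4(g) in the target): (3)·(-1322.9) = -3968.7 kJ
ΔH° = (+3698.0) + (-3968.7) = -270.7 kJ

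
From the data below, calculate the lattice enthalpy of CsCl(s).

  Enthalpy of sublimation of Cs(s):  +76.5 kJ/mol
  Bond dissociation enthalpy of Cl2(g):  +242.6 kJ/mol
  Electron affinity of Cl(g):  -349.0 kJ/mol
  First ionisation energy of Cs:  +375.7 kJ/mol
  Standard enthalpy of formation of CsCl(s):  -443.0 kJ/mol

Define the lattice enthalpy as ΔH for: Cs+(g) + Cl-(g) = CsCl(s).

U = -667.5 kJ/mol

ΔHf° = 1·ΔHsub + 1·(ΣIE) + 1/2·D(Cl2) + 1·EA + U
-443.0 = 1·(+76.5) + 1·(+375.7) + 1/2·(+242.6) + 1·(-349.0) + U
U = -443.0 − (+224.5) = -667.5 kJ/mol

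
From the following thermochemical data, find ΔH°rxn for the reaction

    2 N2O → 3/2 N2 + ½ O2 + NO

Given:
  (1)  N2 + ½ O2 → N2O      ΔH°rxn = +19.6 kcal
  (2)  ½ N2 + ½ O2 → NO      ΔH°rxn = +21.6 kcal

ΔH°rxn = -17.6 kcal

(1) reversed and × 2: (-2)·(+19.6) = -39.2 kcal
(2) as written: +21.6 kcal
By Hess's law, ΔH°rxn = (-39.2) + (+21.6) = -17.6 kcal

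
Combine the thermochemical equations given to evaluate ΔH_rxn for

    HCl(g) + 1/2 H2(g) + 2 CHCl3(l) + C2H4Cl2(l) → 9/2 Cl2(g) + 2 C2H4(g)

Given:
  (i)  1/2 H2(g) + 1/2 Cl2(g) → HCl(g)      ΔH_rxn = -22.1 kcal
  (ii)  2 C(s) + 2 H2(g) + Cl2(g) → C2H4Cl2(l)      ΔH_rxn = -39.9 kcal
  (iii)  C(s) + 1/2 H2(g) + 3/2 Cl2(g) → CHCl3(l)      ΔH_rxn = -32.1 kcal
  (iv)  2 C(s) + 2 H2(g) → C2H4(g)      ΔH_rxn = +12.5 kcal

(i) reversed (HCl(g) must end up as a reactant): +22.1 kcal
(ii) reversed (C2H4Cl2(l) must end up as a reactant): +39.9 kcal
(iii) reversed and × 2 (reverse to put CHCl3(l) on the reactant side; ×2 to match 2 CHCl3(l) in the target): (-2)·(-32.1) = +64.2 kcal
(iv) × 2 (scale by 2 for the 2 C2H4(g)): (2)·(+12.5) = +25.0 kcal
ΔH_rxn = (+22.1) + (+39.9) + (+64.2) + (+25.0) = 151.2 kcal

ΔH_rxn = 151.2 kcal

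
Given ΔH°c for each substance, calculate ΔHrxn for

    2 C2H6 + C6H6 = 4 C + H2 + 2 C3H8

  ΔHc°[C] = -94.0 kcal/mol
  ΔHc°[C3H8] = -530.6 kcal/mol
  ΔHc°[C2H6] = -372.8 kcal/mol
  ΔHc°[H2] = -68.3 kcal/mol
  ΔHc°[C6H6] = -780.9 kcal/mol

With combustion enthalpies, reactants minus products:
= [2·(-372.8) + 1·(-780.9)] − [4·(-94.0) + 1·(-68.3) + 2·(-530.6)]
= -21.0 kcal/mol

ΔHrxn = -21.0 kcal/mol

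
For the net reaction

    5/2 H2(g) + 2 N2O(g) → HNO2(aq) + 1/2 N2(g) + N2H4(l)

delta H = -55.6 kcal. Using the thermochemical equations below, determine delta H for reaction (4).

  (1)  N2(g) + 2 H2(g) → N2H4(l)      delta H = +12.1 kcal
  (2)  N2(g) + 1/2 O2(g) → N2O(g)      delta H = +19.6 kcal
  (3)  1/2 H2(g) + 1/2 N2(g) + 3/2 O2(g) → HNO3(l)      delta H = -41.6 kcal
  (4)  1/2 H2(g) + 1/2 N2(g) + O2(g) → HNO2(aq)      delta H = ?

delta H = -28.5 kcal

(1) as written (N2H4(l) already on the product side): +12.1 kcal
(2) reversed and × 2 (reverse to put N2O(g) on the reactant side; ×2 to match 2 N2O(g) in the target): (-2)·(+19.6) = -39.2 kcal
(3): not needed (HNO3(l) appears nowhere else).
(4) as written (HNO2(aq) already on the product side): contributes x
-55.6 = (+12.1) + (-39.2) + x
x = (-55.6 − (-27.1)) / (1) = -28.5 kcal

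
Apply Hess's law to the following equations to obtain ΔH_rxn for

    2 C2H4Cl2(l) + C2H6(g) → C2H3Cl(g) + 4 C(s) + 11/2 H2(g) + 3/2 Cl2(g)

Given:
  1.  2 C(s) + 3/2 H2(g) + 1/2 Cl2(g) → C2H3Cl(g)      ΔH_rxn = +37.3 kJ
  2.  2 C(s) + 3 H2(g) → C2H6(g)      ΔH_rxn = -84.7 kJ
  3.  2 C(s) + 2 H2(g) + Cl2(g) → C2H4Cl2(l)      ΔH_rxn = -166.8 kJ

ΔH_rxn = 455.6 kJ

eq. 1 as written: +37.3 kJ
eq. 2 reversed: +84.7 kJ
eq. 3 reversed and × 2: (-2)·(-166.8) = +333.6 kJ
Since enthalpy is a state function, ΔH_rxn = (+37.3) + (+84.7) + (+333.6) = 455.6 kJ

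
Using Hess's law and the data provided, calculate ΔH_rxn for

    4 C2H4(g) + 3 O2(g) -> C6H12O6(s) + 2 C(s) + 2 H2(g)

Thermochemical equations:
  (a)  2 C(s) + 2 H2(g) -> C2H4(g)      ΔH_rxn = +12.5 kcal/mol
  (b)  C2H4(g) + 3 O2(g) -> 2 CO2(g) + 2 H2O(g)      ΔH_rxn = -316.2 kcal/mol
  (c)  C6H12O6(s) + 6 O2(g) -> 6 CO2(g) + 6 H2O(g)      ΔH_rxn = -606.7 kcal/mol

ΔH_rxn = -354.4 kcal/mol

(a) reversed: -12.5 kcal/mol
(b) × 3: (3)·(-316.2) = -948.6 kcal/mol
(c) reversed: +606.7 kcal/mol
By Hess's law, ΔH_rxn = (-12.5) + (-948.6) + (+606.7) = -354.4 kcal/mol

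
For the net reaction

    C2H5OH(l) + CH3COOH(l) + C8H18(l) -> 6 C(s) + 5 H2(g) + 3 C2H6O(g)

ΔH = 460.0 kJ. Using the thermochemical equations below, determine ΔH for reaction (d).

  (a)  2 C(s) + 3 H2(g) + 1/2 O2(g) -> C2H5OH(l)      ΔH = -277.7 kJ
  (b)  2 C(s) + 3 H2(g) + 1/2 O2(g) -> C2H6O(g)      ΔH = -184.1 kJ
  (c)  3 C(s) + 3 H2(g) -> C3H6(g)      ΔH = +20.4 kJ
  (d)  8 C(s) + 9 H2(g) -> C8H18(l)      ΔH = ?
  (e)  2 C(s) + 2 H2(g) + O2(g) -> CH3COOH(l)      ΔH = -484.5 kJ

(a) reversed (reverse to put C2H5OH(l) on the reactant side): +277.7 kJ
(b) × 3 (×3 to match 3 C2H6O(g) in the target): (3)·(-184.1) = -552.3 kJ
(c): not needed (C3H6(g) appears nowhere else).
(d) reversed (reverse to put C8H18(l) on the reactant side): contributes −x
(e) reversed (reverse to put CH3COOH(l) on the reactant side): +484.5 kJ
+460.0 = (+277.7) + (-552.3) + (+484.5) − x
x = (+460.0 − (+209.9)) / (-1) = -250.1 kJ

ΔH = -250.1 kJ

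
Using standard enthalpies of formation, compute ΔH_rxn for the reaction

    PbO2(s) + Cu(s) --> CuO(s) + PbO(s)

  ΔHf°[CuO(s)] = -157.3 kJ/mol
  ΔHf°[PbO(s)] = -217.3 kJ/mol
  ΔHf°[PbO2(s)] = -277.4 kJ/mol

ΔH_rxn = -97.2 kJ/mol

Products: 1·(-157.3) + 1·(-217.3) = -374.6
Reactants: 1·(-277.4) + 1·(+0.0) = -277.4
ΔH_rxn = (-374.6) − (-277.4) = -97.2 kJ/mol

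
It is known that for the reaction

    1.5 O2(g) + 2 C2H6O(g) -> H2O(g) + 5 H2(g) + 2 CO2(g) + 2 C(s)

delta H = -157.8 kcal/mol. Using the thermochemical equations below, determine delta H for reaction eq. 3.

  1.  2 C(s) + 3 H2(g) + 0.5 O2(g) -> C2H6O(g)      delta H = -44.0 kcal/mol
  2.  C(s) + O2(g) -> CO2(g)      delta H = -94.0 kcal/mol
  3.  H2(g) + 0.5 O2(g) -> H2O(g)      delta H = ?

delta H = -57.8 kcal/mol

eq. 1 reversed and × 2: (-2)·(-44.0) = +88.0 kcal/mol
eq. 2 × 2: (2)·(-94.0) = -188.0 kcal/mol
eq. 3 as written: contributes x
-157.8 = (+88.0) + (-188.0) + x
x = (-157.8 − (-100.0)) / (1) = -57.8 kcal/mol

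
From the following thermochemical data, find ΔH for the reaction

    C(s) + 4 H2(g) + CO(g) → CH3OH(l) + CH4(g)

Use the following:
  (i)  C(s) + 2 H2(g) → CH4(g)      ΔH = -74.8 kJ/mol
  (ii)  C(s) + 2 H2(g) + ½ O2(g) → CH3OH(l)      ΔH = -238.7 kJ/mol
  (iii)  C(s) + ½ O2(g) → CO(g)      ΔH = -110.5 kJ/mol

(i) as written: -74.8 kJ/mol
(ii) as written: -238.7 kJ/mol
(iii) reversed: +110.5 kJ/mol
ΔH = (1)·(-74.8) + (1)·(-238.7) + (-1)·(-110.5) = -203.0 kJ/mol

ΔH = -203.0 kJ/mol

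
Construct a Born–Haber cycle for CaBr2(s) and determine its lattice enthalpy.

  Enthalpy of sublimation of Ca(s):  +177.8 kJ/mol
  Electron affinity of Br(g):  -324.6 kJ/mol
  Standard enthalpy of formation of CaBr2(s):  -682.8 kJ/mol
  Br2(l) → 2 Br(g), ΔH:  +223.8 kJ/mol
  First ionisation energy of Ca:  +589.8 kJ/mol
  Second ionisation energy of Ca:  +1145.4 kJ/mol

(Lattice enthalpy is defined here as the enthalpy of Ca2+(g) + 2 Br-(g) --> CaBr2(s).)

ΔHf° = 1·ΔHsub + 1·(ΣIE) + 1·D(Br2) + 2·EA + U
-682.8 = 1·(+177.8) + 1·(+1735.2) + 1·(+223.8) + 2·(-324.6) + U
U = -682.8 − (+1487.6) = -2170.4 kJ/mol

U = -2170.4 kJ/mol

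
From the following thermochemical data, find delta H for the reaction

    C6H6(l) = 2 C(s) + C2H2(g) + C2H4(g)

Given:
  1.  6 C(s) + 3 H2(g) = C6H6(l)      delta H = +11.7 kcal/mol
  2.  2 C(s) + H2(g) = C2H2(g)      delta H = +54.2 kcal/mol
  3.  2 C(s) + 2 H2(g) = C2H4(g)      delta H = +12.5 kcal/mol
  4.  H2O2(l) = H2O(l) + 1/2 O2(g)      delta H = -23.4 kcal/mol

eq. 1 reversed (C6H6(l) must end up as a reactant): -11.7 kcal/mol
eq. 2 as written (C2H2(g) already on the product side): +54.2 kcal/mol
eq. 3 as written (C2H4(g) already on the product side): +12.5 kcal/mol
eq. 4: not needed (H2O2(l) appears nowhere else).
Since enthalpy is a state function, delta H = (-11.7) + (+54.2) + (+12.5) = 55.0 kcal/mol

delta H = 55.0 kcal/mol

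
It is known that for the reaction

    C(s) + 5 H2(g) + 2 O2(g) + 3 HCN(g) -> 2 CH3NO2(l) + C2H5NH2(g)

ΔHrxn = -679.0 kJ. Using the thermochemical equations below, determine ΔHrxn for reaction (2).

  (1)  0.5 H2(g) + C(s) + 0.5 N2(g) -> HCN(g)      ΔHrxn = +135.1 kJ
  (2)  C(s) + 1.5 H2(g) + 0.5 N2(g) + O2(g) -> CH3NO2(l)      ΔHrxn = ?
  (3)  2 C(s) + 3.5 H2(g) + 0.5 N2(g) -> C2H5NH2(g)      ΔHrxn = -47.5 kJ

ΔHrxn = -113.1 kJ

(1) reversed and × 3: (-3)·(+135.1) = -405.3 kJ
(2) × 2: contributes 2·x
(3) as written: -47.5 kJ
-679.0 = (-405.3) + (-47.5) + 2·x
x = (-679.0 − (-452.8)) / (2) = -113.1 kJ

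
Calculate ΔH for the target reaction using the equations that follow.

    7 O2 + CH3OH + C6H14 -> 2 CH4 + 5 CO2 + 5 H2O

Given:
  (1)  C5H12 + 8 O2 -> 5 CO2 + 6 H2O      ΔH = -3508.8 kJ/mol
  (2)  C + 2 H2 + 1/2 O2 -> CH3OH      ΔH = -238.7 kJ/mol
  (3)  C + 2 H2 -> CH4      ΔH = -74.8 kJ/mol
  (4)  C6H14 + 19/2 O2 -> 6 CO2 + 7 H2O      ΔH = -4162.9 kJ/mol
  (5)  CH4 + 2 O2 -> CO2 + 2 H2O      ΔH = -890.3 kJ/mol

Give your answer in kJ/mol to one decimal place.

(1): not needed (C5H12 appears nowhere else).
(2) reversed (CH3OH must end up as a reactant): +238.7 kJ/mol
(3) as written: -74.8 kJ/mol
(4) as written (C6H14 already on the reactant side): -4162.9 kJ/mol
(5) reversed: +890.3 kJ/mol
ΔH = (-1)·(-238.7) + (1)·(-74.8) + (1)·(-4162.9) + (-1)·(-890.3) = -3108.7 kJ/mol

ΔH = -3108.7 kJ/mol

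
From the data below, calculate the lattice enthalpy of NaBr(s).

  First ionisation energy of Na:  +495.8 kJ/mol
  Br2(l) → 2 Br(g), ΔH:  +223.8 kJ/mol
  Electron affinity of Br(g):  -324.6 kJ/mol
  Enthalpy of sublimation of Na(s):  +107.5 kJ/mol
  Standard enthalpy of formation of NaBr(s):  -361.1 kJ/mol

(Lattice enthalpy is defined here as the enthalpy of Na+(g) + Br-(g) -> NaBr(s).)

U = -751.7 kJ/mol

ΔHf° = 1·ΔHsub + 1·(ΣIE) + 1/2·D(Br2) + 1·EA + U
-361.1 = 1·(+107.5) + 1·(+495.8) + 1/2·(+223.8) + 1·(-324.6) + U
U = -361.1 − (+390.6) = -751.7 kJ/mol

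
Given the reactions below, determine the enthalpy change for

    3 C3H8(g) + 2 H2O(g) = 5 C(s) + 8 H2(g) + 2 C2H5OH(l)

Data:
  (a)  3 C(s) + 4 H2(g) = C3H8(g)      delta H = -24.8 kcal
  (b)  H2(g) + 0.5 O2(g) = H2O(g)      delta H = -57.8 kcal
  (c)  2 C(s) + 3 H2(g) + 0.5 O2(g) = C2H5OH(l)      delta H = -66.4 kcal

delta H = 57.2 kcal

(a) reversed and × 3 (C3H8(g) must end up as a reactant; scale by 3 for the 3 C3H8(g)): (-3)·(-24.8) = +74.4 kcal
(b) reversed and × 2 (reverse to put H2O(g) on the reactant side; ×2 to match 2 H2O(g) in the target): (-2)·(-57.8) = +115.6 kcal
(c) × 2 (scale by 2 for the 2 C2H5OH(l)): (2)·(-66.4) = -132.8 kcal
delta H = (-3)·(-24.8) + (-2)·(-57.8) + (2)·(-66.4) = 57.2 kcal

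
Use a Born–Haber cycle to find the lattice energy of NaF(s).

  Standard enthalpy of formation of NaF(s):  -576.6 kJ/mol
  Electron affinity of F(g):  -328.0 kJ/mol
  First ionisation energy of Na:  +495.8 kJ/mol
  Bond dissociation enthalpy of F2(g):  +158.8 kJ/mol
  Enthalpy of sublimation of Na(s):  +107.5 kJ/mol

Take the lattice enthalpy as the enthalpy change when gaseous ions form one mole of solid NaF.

ΔHf° = 1·ΔHsub + 1·(ΣIE) + 1/2·D(F2) + 1·EA + U
-576.6 = 1·(+107.5) + 1·(+495.8) + 1/2·(+158.8) + 1·(-328.0) + U
U = -576.6 − (+354.7) = -931.3 kJ/mol

U = -931.3 kJ/mol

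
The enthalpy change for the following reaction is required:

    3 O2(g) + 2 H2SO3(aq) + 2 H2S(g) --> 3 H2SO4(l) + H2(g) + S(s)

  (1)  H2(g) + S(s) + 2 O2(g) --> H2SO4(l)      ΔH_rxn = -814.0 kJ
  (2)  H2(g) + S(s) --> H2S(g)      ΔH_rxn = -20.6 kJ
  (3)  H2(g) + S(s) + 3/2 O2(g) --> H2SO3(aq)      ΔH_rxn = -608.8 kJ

ΔH_rxn = -1183.2 kJ

(1) × 3: (3)·(-814.0) = -2442.0 kJ
(2) reversed and × 2: (-2)·(-20.6) = +41.2 kJ
(3) reversed and × 2: (-2)·(-608.8) = +1217.6 kJ
ΔH_rxn = (3)·(-814.0) + (-2)·(-20.6) + (-2)·(-608.8) = -1183.2 kJ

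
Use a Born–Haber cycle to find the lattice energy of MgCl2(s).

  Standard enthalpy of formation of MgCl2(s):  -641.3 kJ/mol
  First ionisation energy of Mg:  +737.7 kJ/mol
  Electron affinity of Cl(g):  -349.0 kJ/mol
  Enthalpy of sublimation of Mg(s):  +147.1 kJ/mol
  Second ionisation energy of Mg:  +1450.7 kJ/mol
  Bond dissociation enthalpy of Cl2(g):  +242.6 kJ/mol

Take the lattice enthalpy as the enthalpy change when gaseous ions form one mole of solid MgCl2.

ΔHf° = 1·ΔHsub + 1·(ΣIE) + 1·D(Cl2) + 2·EA + U
-641.3 = 1·(+147.1) + 1·(+2188.4) + 1·(+242.6) + 2·(-349.0) + U
U = -641.3 − (+1880.1) = -2521.4 kJ/mol

U = -2521.4 kJ/mol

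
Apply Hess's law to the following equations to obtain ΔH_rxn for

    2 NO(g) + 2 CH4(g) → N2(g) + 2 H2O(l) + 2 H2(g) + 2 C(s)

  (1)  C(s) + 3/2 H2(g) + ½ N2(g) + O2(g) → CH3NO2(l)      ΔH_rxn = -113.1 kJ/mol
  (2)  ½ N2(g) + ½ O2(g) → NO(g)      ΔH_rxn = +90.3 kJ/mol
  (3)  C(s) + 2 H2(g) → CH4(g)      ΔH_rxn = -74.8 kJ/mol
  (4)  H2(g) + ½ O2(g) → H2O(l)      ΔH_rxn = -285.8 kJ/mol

(1): not needed (CH3NO2(l) appears nowhere else).
(2) reversed and × 2 (reverse to put NO(g) on the reactant side; ×2 to match 2 NO(g) in the target): (-2)·(+90.3) = -180.6 kJ/mol
(3) reversed and × 2 (CH4(g) must end up as a reactant; ×2 to match 2 CH4(g) in the target): (-2)·(-74.8) = +149.6 kJ/mol
(4) × 2 (scale by 2 for the 2 H2O(l)): (2)·(-285.8) = -571.6 kJ/mol
ΔH_rxn = (-2)·(+90.3) + (-2)·(-74.8) + (2)·(-285.8) = -602.6 kJ/mol

ΔH_rxn = -602.6 kJ/mol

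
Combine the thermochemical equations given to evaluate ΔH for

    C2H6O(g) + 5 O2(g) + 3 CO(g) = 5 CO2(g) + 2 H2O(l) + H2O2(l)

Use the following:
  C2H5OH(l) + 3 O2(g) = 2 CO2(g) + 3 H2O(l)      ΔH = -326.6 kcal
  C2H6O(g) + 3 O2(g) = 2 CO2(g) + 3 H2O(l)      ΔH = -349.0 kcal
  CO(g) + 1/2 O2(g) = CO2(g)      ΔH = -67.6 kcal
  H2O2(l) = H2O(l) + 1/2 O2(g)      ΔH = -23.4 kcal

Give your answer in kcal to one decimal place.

equation 1: not needed.
equation 2 as written: -349.0 kcal
equation 3 × 3: (3)·(-67.6) = -202.8 kcal
equation 4 reversed: +23.4 kcal
By Hess's law, ΔH = (-349.0) + (-202.8) + (+23.4) = -528.4 kcal

ΔH = -528.4 kcal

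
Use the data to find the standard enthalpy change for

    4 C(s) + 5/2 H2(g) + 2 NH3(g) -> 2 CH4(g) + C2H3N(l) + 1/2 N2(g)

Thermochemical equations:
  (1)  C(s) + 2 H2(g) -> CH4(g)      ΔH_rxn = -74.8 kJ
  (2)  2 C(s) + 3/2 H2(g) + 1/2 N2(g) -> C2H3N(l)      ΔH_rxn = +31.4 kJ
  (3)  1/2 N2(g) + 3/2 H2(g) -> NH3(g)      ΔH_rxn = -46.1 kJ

ΔH_rxn = -26.0 kJ

(1) × 2 (×2 to match 2 CH4(g) in the target): (2)·(-74.8) = -149.6 kJ
(2) as written (C2H3N(l) already on the product side): +31.4 kJ
(3) reversed and × 2 (reverse to put NH3(g) on the reactant side; ×2 to match 2 NH3(g) in the target): (-2)·(-46.1) = +92.2 kJ
By Hess's law, ΔH_rxn = (2)·(-74.8) + (1)·(+31.4) + (-2)·(-46.1) = -26.0 kJ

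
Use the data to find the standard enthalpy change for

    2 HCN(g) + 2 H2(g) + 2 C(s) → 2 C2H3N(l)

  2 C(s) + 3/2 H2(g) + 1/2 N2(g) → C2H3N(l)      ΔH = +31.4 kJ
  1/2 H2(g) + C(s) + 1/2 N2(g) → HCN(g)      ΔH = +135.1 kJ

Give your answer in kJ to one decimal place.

ΔH = -207.4 kJ

equation 1 × 2 (×2 to match 2 C2H3N(l) in the target): (2)·(+31.4) = +62.8 kJ
equation 2 reversed and × 2 (HCN(g) must end up as a reactant; scale by 2 for the 2 HCN(g)): (-2)·(+135.1) = -270.2 kJ
ΔH = (2)·(+31.4) + (-2)·(+135.1) = -207.4 kJ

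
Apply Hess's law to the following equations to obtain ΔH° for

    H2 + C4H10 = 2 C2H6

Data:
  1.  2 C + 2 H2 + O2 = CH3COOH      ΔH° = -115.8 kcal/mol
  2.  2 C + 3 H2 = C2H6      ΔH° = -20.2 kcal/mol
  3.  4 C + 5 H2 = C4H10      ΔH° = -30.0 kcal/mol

ΔH° = -10.4 kcal/mol

eq. 1: not needed.
eq. 2 × 2: (2)·(-20.2) = -40.4 kcal/mol
eq. 3 reversed: +30.0 kcal/mol
Since enthalpy is a state function, ΔH° = (-40.4) + (+30.0) = -10.4 kcal/mol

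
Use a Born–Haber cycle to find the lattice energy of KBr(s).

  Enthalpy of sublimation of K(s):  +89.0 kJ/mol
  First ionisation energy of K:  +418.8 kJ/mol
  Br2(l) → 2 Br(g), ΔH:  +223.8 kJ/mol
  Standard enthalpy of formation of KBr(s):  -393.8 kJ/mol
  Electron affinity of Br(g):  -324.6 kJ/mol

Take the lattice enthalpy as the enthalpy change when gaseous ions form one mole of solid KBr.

ΔHf° = 1·ΔHsub + 1·(ΣIE) + 1/2·D(Br2) + 1·EA + U
-393.8 = 1·(+89.0) + 1·(+418.8) + 1/2·(+223.8) + 1·(-324.6) + U
U = -393.8 − (+295.1) = -688.9 kJ/mol

U = -688.9 kJ/mol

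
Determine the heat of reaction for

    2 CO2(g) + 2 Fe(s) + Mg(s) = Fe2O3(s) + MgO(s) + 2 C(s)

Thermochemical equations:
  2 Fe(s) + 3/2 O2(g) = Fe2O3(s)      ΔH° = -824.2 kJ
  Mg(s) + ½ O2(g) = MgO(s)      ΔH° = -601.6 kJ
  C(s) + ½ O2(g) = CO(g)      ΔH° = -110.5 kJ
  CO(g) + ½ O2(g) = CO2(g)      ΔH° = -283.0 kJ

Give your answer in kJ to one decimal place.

ΔH° = -638.8 kJ

equation 1 as written (Fe2O3(s) already on the product side): -824.2 kJ
equation 2 as written (MgO(s) already on the product side): -601.6 kJ
equation 3 reversed and × 2 (reverse to put C(s) on the product side; ×2 to match 2 C(s) in the target): (-2)·(-110.5) = +221.0 kJ
equation 4 reversed and × 2 (reverse to put CO2(g) on the reactant side; ×2 to match 2 CO2(g) in the target): (-2)·(-283.0) = +566.0 kJ
ΔH° = (1)·(-824.2) + (1)·(-601.6) + (-2)·(-110.5) + (-2)·(-283.0) = -638.8 kJ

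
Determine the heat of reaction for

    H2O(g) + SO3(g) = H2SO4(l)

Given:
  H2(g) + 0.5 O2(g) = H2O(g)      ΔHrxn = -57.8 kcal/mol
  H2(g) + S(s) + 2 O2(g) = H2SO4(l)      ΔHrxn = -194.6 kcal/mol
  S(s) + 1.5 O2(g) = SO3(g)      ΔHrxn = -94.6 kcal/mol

ΔHrxn = -42.2 kcal/mol

equation 1 reversed: +57.8 kcal/mol
equation 2 as written: -194.6 kcal/mol
equation 3 reversed: +94.6 kcal/mol
ΔHrxn = (+57.8) + (-194.6) + (+94.6) = -42.2 kcal/mol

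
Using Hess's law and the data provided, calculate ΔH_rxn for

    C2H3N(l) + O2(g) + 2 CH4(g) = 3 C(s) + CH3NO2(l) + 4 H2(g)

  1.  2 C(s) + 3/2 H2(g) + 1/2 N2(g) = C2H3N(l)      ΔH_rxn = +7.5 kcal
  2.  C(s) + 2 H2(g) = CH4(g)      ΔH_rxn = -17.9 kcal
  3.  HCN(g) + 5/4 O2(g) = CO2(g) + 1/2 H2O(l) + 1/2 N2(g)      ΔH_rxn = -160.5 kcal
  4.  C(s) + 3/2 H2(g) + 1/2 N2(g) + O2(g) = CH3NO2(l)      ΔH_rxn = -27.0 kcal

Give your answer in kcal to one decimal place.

ΔH_rxn = 1.3 kcal

eq. 1 reversed (reverse to put C2H3N(l) on the reactant side): -7.5 kcal
eq. 2 reversed and × 2 (CH4(g) must end up as a reactant; ×2 to match 2 CH4(g) in the target): (-2)·(-17.9) = +35.8 kcal
eq. 3: not needed (CO2(g) appears nowhere else).
eq. 4 as written (CH3NO2(l) already on the product side): -27.0 kcal
Combining the equations, ΔH_rxn = (-1)·(+7.5) + (-2)·(-17.9) + (1)·(-27.0) = 1.3 kcal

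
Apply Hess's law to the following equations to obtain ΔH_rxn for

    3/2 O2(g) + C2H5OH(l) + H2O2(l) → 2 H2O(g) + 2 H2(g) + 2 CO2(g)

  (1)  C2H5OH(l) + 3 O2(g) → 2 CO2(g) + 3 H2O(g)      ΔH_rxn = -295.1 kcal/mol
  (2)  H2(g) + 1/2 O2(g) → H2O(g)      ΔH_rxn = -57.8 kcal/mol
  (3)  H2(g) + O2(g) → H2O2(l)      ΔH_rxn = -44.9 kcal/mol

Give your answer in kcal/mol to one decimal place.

(1) as written (C2H5OH(l) already on the reactant side): -295.1 kcal/mol
(2) reversed: +57.8 kcal/mol
(3) reversed (H2O2(l) must end up as a reactant): +44.9 kcal/mol
Summing the manipulated equations, ΔH_rxn = (-295.1) + (+57.8) + (+44.9) = -192.4 kcal/mol

ΔH_rxn = -192.4 kcal/mol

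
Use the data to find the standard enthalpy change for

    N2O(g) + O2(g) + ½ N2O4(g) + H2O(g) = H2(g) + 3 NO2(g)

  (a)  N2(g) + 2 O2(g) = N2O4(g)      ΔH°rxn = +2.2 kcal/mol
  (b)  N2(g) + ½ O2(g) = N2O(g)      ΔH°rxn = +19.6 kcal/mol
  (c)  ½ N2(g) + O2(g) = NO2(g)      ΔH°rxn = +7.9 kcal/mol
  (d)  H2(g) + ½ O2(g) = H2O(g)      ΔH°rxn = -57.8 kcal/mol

ΔH°rxn = 60.8 kcal/mol

(a) reversed and × 1/2 (reverse to put N2O4(g) on the reactant side; scale by 1/2 for the 1/2 N2O4(g)): (-1/2)·(+2.2) = -1.1 kcal/mol
(b) reversed (N2O(g) must end up as a reactant): -19.6 kcal/mol
(c) × 3 (×3 to match 3 NO2(g) in the target): (3)·(+7.9) = +23.7 kcal/mol
(d) reversed (reverse to put H2O(g) on the reactant side): +57.8 kcal/mol
Since enthalpy is a state function, ΔH°rxn = (-1.1) + (-19.6) + (+23.7) + (+57.8) = 60.8 kcal/mol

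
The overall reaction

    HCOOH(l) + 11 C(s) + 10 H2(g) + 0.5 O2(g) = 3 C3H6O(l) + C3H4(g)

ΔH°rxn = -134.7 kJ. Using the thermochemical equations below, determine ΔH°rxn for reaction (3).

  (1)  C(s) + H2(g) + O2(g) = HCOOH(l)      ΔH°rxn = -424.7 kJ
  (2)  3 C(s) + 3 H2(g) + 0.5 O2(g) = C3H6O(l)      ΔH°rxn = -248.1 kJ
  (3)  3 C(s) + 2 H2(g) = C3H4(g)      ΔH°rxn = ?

ΔH°rxn = 184.9 kJ

(1) reversed (HCOOH(l) must end up as a reactant): +424.7 kJ
(2) × 3 (×3 to match 3 C3H6O(l) in the target): (3)·(-248.1) = -744.3 kJ
(3) as written (C3H4(g) already on the product side): contributes x
-134.7 = (+424.7) + (-744.3) + x
x = (-134.7 − (-319.6)) / (1) = 184.9 kJ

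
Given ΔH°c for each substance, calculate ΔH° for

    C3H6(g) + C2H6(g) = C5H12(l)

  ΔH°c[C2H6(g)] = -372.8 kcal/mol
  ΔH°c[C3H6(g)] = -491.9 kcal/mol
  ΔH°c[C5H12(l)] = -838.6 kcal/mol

Using ΔH = Σ nΔHc°(reactants) − Σ nΔHc°(products):
= [1·(-491.9) + 1·(-372.8)] − [1·(-838.6)]
= -26.1 kcal/mol

ΔH° = -26.1 kcal/mol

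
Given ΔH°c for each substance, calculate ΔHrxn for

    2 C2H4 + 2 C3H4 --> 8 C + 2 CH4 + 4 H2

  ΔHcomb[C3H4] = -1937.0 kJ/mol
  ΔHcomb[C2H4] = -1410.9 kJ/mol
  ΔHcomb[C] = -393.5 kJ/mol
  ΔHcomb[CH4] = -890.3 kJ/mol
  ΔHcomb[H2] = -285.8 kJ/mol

Using ΔH = Σ nΔHc°(reactants) − Σ nΔHc°(products):
= [2·(-1410.9) + 2·(-1937.0)] − [8·(-393.5) + 2·(-890.3) + 4·(-285.8)]
= -624.0 kJ/mol

ΔHrxn = -624.0 kJ/mol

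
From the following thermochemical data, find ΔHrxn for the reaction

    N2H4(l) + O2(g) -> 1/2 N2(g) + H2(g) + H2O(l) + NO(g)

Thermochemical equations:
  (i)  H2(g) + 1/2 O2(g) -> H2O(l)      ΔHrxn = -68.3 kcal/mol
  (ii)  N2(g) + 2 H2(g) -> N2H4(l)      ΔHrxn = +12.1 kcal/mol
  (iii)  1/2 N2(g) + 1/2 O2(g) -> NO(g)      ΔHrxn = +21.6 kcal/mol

(i) as written (H2O(l) already on the product side): -68.3 kcal/mol
(ii) reversed (reverse to put N2H4(l) on the reactant side): -12.1 kcal/mol
(iii) as written (NO(g) already on the product side): +21.6 kcal/mol
ΔHrxn = (1)·(-68.3) + (-1)·(+12.1) + (1)·(+21.6) = -58.8 kcal/mol

ΔHrxn = -58.8 kcal/mol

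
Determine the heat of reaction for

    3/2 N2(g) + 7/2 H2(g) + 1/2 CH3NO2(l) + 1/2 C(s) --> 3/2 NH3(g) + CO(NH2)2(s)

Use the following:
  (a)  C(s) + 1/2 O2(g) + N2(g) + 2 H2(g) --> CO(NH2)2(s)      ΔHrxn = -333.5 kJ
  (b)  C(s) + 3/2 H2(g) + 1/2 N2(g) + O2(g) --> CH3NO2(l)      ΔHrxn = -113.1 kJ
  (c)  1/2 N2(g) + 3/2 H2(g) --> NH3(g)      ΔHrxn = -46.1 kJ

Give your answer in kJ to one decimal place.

ΔHrxn = -346.1 kJ

(a) as written (CO(NH2)2(s) already on the product side): -333.5 kJ
(b) reversed and × 1/2 (reverse to put CH3NO2(l) on the reactant side; scale by 1/2 for the 1/2 CH3NO2(l)): (-1/2)·(-113.1) = +56.55 kJ
(c) × 3/2 (×3/2 to match 3/2 NH3(g) in the target): (3/2)·(-46.1) = -69.15 kJ
ΔHrxn = (1)·(-333.5) + (-1/2)·(-113.1) + (3/2)·(-46.1) = -346.1 kJ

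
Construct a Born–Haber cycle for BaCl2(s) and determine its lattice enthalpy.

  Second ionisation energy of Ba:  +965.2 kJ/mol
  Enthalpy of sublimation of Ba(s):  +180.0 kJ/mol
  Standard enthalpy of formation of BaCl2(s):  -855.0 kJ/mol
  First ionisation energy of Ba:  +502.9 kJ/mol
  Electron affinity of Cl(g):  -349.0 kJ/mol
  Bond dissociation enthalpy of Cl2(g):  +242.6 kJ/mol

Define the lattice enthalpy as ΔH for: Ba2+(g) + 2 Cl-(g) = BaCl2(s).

U = -2047.7 kJ/mol

ΔHf° = 1·ΔHsub + 1·(ΣIE) + 1·D(Cl2) + 2·EA + U
-855.0 = 1·(+180.0) + 1·(+1468.1) + 1·(+242.6) + 2·(-349.0) + U
U = -855.0 − (+1192.7) = -2047.7 kJ/mol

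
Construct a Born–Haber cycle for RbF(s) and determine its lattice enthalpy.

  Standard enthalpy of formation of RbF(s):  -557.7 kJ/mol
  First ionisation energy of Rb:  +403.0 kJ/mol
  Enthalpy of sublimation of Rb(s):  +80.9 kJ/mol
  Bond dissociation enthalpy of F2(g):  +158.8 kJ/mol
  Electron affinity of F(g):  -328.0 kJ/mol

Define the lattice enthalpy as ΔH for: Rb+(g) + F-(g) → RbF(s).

ΔHf° = 1·ΔHsub + 1·(ΣIE) + 1/2·D(F2) + 1·EA + U
-557.7 = 1·(+80.9) + 1·(+403.0) + 1/2·(+158.8) + 1·(-328.0) + U
U = -557.7 − (+235.3) = -793.0 kJ/mol

U = -793.0 kJ/mol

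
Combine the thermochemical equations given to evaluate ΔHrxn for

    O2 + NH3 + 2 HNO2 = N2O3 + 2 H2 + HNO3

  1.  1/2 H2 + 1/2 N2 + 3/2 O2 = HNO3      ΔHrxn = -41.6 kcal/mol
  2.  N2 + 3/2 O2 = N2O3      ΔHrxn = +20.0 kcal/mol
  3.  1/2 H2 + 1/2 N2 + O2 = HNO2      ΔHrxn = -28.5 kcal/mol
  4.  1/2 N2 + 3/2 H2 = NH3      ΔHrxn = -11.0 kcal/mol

eq. 1 as written: -41.6 kcal/mol
eq. 2 as written: +20.0 kcal/mol
eq. 3 reversed and × 2: (-2)·(-28.5) = +57.0 kcal/mol
eq. 4 reversed: +11.0 kcal/mol
ΔHrxn = (-41.6) + (+20.0) + (+57.0) + (+11.0) = 46.4 kcal/mol

ΔHrxn = 46.4 kcal/mol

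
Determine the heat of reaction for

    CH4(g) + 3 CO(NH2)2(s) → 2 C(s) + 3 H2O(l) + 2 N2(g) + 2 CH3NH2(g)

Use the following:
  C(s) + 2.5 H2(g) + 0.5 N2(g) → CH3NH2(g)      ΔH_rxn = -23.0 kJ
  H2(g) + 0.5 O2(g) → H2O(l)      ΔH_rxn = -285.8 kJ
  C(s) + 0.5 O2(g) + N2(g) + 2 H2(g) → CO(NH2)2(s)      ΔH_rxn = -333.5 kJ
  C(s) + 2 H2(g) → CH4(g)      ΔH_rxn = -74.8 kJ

ΔH_rxn = 171.9 kJ

equation 1 × 2 (scale by 2 for the 2 CH3NH2(g)): (2)·(-23.0) = -46.0 kJ
equation 2 × 3 (scale by 3 for the 3 H2O(l)): (3)·(-285.8) = -857.4 kJ
equation 3 reversed and × 3 (reverse to put CO(NH2)2(s) on the reactant side; scale by 3 for the 3 CO(NH2)2(s)): (-3)·(-333.5) = +1000.5 kJ
equation 4 reversed (reverse to put CH4(g) on the reactant side): +74.8 kJ
By Hess's law, ΔH_rxn = (2)·(-23.0) + (3)·(-285.8) + (-3)·(-333.5) + (-1)·(-74.8) = 171.9 kJ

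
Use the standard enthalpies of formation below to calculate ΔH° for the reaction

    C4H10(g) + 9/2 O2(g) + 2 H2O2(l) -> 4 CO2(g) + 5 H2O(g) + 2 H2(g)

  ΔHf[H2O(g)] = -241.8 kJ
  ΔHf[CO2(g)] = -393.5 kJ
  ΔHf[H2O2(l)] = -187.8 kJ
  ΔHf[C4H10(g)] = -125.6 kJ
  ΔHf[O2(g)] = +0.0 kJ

ΔH° = -2281.8 kJ

Products: 4·(-393.5) + 5·(-241.8) + 2·(+0.0) = -2783.0
Reactants: 1·(-125.6) + 9/2·(+0.0) + 2·(-187.8) = -501.2
ΔH° = (-2783.0) − (-501.2) = -2281.8 kJ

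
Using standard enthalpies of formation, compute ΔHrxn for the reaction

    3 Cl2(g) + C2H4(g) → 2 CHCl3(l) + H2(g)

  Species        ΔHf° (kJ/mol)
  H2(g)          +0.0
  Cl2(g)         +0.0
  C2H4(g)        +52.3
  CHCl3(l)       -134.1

Products: 2·(-134.1) + 1·(+0.0) = -268.2
Reactants: 3·(+0.0) + 1·(+52.3) = +52.3
ΔHrxn = (-268.2) − (+52.3) = -320.5 kJ/mol

ΔHrxn = -320.5 kJ/mol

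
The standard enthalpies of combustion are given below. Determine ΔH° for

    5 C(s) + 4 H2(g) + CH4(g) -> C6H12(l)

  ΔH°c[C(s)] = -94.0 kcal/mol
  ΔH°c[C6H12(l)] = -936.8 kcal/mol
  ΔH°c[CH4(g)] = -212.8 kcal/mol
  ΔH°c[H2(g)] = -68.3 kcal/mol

Using ΔH = Σ nΔHc°(reactants) − Σ nΔHc°(products):
= [5·(-94.0) + 4·(-68.3) + 1·(-212.8)] − [1·(-936.8)]
= -19.2 kcal/mol

ΔH° = -19.2 kcal/mol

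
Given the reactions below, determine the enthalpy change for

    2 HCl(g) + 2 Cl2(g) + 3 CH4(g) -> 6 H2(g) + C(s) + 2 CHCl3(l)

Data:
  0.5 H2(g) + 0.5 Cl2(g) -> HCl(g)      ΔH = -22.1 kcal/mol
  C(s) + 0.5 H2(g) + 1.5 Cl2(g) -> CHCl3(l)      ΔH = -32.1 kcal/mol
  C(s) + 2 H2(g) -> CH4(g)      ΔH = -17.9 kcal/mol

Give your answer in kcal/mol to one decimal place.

equation 1 reversed and × 2: (-2)·(-22.1) = +44.2 kcal/mol
equation 2 × 2: (2)·(-32.1) = -64.2 kcal/mol
equation 3 reversed and × 3: (-3)·(-17.9) = +53.7 kcal/mol
By Hess's law, ΔH = (-2)·(-22.1) + (2)·(-32.1) + (-3)·(-17.9) = 33.7 kcal/mol

ΔH = 33.7 kcal/mol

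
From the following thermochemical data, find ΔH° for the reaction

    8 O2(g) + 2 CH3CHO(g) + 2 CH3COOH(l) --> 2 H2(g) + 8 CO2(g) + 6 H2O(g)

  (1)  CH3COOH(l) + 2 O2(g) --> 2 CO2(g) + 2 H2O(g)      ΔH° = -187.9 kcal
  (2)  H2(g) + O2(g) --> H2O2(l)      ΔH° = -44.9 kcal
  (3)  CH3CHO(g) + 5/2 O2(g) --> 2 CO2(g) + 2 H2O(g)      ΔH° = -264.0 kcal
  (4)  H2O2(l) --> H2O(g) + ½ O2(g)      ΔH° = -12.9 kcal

ΔH° = -788.2 kcal

(1) × 2 (×2 to match 2 CH3COOH(l) in the target): (2)·(-187.9) = -375.8 kcal
(2) reversed and × 2 (reverse to put H2(g) on the product side; scale by 2 for the 2 H2(g)): (-2)·(-44.9) = +89.8 kcal
(3) × 2 (×2 to match 2 CH3CHO(g) in the target): (2)·(-264.0) = -528.0 kcal
(4) reversed and × 2: (-2)·(-12.9) = +25.8 kcal
By Hess's law, ΔH° = (-375.8) + (+89.8) + (-528.0) + (+25.8) = -788.2 kcal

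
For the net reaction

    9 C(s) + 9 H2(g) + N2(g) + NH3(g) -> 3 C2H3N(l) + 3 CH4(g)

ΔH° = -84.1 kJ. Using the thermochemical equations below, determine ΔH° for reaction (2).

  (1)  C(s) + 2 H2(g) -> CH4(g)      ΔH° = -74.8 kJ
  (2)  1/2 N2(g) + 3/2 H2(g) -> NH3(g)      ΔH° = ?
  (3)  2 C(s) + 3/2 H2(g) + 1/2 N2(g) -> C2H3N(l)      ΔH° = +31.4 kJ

ΔH° = -46.1 kJ

(1) × 3 (×3 to match 3 CH4(g) in the target): (3)·(-74.8) = -224.4 kJ
(2) reversed (NH3(g) must end up as a reactant): contributes −x
(3) × 3 (×3 to match 3 C2H3N(l) in the target): (3)·(+31.4) = +94.2 kJ
-84.1 = (-224.4) + (+94.2) − x
x = (-84.1 − (-130.2)) / (-1) = -46.1 kJ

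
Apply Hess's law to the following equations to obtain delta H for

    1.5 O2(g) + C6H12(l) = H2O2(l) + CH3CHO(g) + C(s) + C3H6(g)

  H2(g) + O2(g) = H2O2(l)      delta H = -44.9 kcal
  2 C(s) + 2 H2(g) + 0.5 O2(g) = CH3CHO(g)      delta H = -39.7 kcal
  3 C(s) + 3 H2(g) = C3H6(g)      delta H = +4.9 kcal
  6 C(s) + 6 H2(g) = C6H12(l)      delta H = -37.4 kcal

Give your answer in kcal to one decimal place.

delta H = -42.3 kcal

equation 1 as written (H2O2(l) already on the product side): -44.9 kcal
equation 2 as written (CH3CHO(g) already on the product side): -39.7 kcal
equation 3 as written (C3H6(g) already on the product side): +4.9 kcal
equation 4 reversed (C6H12(l) must end up as a reactant): +37.4 kcal
delta H = (1)·(-44.9) + (1)·(-39.7) + (1)·(+4.9) + (-1)·(-37.4) = -42.3 kcal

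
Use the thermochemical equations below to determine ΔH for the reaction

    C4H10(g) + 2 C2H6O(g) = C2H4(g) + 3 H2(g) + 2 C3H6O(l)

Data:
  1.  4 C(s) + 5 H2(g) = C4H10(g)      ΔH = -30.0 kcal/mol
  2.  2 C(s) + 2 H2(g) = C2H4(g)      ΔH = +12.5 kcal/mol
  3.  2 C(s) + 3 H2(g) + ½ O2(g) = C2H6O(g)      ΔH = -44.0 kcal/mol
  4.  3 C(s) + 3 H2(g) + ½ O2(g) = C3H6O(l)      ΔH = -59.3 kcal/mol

eq. 1 reversed (C4H10(g) must end up as a reactant): +30.0 kcal/mol
eq. 2 as written (C2H4(g) already on the product side): +12.5 kcal/mol
eq. 3 reversed and × 2 (reverse to put C2H6O(g) on the reactant side; ×2 to match 2 C2H6O(g) in the target): (-2)·(-44.0) = +88.0 kcal/mol
eq. 4 × 2 (scale by 2 for the 2 C3H6O(l)): (2)·(-59.3) = -118.6 kcal/mol
ΔH = (-1)·(-30.0) + (1)·(+12.5) + (-2)·(-44.0) + (2)·(-59.3) = 11.9 kcal/mol

ΔH = 11.9 kcal/mol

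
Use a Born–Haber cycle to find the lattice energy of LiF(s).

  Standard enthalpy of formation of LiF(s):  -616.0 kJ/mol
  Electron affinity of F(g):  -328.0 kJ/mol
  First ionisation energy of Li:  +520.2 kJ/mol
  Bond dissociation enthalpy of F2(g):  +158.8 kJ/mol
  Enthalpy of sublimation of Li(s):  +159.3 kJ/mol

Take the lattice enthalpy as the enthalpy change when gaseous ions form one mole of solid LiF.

ΔHf° = 1·ΔHsub + 1·(ΣIE) + 1/2·D(F2) + 1·EA + U
-616.0 = 1·(+159.3) + 1·(+520.2) + 1/2·(+158.8) + 1·(-328.0) + U
U = -616.0 − (+430.9) = -1046.9 kJ/mol

U = -1046.9 kJ/mol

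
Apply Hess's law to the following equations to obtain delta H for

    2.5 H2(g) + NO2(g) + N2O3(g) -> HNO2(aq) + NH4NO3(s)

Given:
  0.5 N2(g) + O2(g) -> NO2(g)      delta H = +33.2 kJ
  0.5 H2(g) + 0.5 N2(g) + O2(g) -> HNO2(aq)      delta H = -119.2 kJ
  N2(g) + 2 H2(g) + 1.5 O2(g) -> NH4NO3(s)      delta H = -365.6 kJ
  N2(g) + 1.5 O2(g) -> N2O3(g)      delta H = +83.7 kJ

equation 1 reversed: -33.2 kJ
equation 2 as written: -119.2 kJ
equation 3 as written: -365.6 kJ
equation 4 reversed: -83.7 kJ
delta H = (-1)·(+33.2) + (1)·(-119.2) + (1)·(-365.6) + (-1)·(+83.7) = -601.7 kJ

delta H = -601.7 kJ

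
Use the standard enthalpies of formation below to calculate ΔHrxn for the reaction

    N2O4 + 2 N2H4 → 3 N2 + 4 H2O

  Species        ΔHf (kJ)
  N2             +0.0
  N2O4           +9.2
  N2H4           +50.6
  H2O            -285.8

ΔHrxn = -1253.6 kJ

Products: 3·(+0.0) + 4·(-285.8) = -1143.2
Reactants: 1·(+9.2) + 2·(+50.6) = +110.4
ΔHrxn = (-1143.2) − (+110.4) = -1253.6 kJ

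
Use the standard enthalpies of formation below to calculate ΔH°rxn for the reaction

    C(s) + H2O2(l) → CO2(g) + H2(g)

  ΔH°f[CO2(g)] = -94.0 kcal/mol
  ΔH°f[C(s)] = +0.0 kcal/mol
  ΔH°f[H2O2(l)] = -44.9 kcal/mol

ΔH°rxn = -49.1 kcal/mol

ΔH°rxn = Σ nΔHf°(products) − Σ nΔHf°(reactants).
Products: 1·(-94.0) + 1·(+0.0) = -94.0
Reactants: 1·(+0.0) + 1·(-44.9) = -44.9
ΔH°rxn = (-94.0) − (-44.9) = -49.1 kcal/mol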